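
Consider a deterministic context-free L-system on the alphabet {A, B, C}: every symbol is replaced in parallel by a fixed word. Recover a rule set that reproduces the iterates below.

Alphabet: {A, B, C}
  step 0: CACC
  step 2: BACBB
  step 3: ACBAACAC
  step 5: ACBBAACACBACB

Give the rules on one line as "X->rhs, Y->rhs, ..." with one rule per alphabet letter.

  step 2 ⇒ step 3: BACBB ⇒ AC·B·A·AC·AC
    A ↦ B
    B ↦ AC
    C ↦ A

A->B, B->AC, C->A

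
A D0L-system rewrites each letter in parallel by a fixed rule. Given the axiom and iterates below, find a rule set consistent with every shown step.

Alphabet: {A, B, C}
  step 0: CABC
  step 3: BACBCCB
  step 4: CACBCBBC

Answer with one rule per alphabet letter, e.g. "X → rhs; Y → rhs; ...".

A->AC, B->C, C->B

  step 3 ⇒ step 4: BACBCCB ⇒ C·AC·B·C·B·B·C
    A ↦ AC
    B ↦ C
    C ↦ B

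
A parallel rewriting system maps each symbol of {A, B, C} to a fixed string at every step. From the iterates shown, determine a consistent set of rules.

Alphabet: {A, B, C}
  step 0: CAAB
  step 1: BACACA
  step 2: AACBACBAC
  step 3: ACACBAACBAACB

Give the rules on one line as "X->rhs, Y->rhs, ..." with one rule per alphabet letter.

A->AC, B->A, C->B

  step 2 ⇒ step 3: AACBACBAC ⇒ AC·AC·B·A·AC·B·A·AC·B
    A ↦ AC
    B ↦ A
    C ↦ B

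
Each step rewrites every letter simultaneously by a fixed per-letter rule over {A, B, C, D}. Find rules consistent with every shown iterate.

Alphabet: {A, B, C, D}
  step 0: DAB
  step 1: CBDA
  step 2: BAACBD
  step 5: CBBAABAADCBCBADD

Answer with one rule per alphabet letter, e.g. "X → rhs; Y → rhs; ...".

A->D, B->A, C->BA, D->CB

  step 1 ⇒ step 2: CBDA ⇒ BA·A·CB·D
    A ↦ D
    B ↦ A
    C ↦ BA
    D ↦ CB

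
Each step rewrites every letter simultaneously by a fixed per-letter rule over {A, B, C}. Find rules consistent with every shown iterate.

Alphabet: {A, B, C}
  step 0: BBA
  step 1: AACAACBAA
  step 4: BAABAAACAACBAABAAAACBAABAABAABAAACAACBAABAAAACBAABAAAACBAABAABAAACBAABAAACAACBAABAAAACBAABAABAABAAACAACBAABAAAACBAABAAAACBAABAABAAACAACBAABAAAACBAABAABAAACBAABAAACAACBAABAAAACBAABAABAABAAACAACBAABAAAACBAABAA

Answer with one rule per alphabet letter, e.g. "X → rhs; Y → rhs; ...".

A->BAA, B->AAC, C->AC

  step 0 ⇒ step 1: BBA ⇒ AAC·AAC·BAA
    A ↦ BAA
    B ↦ AAC
    C ↦ AC  (constrained at step 1)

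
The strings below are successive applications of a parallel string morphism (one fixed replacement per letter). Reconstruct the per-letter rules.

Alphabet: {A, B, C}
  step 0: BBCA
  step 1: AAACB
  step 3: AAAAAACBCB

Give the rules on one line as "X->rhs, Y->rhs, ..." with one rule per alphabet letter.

  step 0 ⇒ step 1: BBCA ⇒ A·A·A·CB
    A ↦ CB
    B ↦ A
    C ↦ A

A->CB, B->A, C->A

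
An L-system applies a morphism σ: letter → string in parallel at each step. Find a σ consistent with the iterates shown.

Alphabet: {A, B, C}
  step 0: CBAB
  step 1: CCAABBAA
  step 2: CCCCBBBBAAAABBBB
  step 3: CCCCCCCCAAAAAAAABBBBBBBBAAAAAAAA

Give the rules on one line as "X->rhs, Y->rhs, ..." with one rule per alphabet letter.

A->BB, B->AA, C->CC

  step 2 ⇒ step 3: CCCCBBBBAAAABBBB ⇒ CC·CC·CC·CC·AA·AA·AA·AA·BB·BB·BB·BB·AA·AA·AA·AA
    A ↦ BB
    B ↦ AA
    C ↦ CC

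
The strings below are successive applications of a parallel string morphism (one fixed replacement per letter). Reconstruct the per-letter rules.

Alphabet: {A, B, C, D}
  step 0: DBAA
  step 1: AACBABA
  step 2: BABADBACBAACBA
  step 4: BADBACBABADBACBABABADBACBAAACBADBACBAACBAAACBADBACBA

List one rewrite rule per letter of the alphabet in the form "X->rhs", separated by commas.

  step 1 ⇒ step 2: AACBABA ⇒ BA·BA·DB·AC·BA·AC·BA
    A ↦ BA
    B ↦ AC
    C ↦ DB
  step 0 ⇒ step 1: DBAA ⇒ A·AC·BA·BA
    D ↦ A

A->BA, B->AC, C->DB, D->A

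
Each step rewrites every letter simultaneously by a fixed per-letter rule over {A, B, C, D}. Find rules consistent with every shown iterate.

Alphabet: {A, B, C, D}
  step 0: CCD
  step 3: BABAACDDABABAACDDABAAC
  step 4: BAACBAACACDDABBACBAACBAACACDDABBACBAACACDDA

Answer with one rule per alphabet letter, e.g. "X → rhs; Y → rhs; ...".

A->AC, B->BA, C->DDA, D->B

  step 3 ⇒ step 4: BABAACDDABABAACDDABAAC ⇒ BA·AC·BA·AC·AC·DDA·B·B·AC·BA·AC·BA·AC·AC·DDA·B·B·AC·BA·AC·AC·DDA
    A ↦ AC
    B ↦ BA
    C ↦ DDA
    D ↦ B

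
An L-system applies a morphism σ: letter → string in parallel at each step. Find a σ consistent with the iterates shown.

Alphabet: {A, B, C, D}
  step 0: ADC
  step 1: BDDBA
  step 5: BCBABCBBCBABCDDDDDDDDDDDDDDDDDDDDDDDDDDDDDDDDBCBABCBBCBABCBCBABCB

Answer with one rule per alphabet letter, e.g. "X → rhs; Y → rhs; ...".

A->B, B->BC, C->BA, D->DD

  step 0 ⇒ step 1: ADC ⇒ B·DD·BA
    A ↦ B
    C ↦ BA
    D ↦ DD
    B ↦ BC  (constrained at step 1)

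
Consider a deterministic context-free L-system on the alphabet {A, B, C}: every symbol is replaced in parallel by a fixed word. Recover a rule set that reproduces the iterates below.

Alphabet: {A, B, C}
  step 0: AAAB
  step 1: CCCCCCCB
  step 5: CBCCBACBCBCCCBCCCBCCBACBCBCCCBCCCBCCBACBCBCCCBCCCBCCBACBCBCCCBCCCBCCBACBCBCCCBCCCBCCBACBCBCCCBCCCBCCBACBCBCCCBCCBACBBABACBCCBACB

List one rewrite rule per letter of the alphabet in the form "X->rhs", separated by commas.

  step 0 ⇒ step 1: AAAB ⇒ CC·CC·CC·CB
    A ↦ CC
    B ↦ CB
    C ↦ BA  (constrained at step 1)

A->CC, B->CB, C->BA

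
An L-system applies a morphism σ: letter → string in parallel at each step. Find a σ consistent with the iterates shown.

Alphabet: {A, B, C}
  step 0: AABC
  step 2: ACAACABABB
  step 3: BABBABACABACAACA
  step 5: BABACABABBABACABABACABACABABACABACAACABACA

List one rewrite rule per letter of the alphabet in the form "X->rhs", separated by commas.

A->B, B->ACA, C->A

  step 2 ⇒ step 3: ACAACABABB ⇒ B·A·B·B·A·B·ACA·B·ACA·ACA
    A ↦ B
    B ↦ ACA
    C ↦ A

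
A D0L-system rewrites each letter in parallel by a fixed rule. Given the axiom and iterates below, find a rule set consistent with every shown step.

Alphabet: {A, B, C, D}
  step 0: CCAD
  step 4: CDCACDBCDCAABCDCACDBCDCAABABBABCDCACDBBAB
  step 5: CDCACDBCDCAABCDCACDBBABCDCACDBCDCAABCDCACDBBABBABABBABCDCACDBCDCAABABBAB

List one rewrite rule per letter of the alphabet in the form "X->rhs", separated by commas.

  step 4 ⇒ step 5: CDCACDBCDCAABCDCACDBCDCAABABBABCDCACDBBAB ⇒ CD·CA·CD·B·CD·CA·AB·CD·CA·CD·B·B·AB·CD·CA·CD·B·CD·CA·AB·CD·CA·CD·B·B·AB·B·AB·AB·B·AB·CD·CA·CD·B·CD·CA·AB·AB·B·AB
    A ↦ B
    B ↦ AB
    C ↦ CD
    D ↦ CA

A->B, B->AB, C->CD, D->CA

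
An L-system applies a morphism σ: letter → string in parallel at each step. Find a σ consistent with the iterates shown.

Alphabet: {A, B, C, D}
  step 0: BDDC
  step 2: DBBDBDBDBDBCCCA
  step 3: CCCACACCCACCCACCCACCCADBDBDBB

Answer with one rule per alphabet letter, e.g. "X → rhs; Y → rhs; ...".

A->B, B->CA, C->DB, D->CC

  step 2 ⇒ step 3: DBBDBDBDBDBCCCA ⇒ CC·CA·CA·CC·CA·CC·CA·CC·CA·CC·CA·DB·DB·DB·B
    A ↦ B
    B ↦ CA
    C ↦ DB
    D ↦ CC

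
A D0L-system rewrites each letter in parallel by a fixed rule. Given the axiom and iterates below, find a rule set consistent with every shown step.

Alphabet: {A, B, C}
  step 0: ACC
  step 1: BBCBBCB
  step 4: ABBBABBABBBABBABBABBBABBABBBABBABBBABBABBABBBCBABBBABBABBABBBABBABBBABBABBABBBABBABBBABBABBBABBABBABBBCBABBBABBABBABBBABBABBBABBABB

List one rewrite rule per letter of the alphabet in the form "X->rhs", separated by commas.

  step 0 ⇒ step 1: ACC ⇒ B·BCB·BCB
    A ↦ B
    C ↦ BCB
    B ↦ ABB  (constrained at step 1)

A->B, B->ABB, C->BCB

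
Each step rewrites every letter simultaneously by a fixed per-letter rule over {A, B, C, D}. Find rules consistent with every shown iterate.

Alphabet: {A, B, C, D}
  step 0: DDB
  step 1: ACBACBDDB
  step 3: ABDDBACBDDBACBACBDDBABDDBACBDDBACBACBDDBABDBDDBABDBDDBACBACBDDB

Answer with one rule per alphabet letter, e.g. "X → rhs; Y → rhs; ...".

  step 0 ⇒ step 1: DDB ⇒ ACB·ACB·DDB
    B ↦ DDB
    D ↦ ACB
    A ↦ AB  (constrained at step 1)
    C ↦ DB  (constrained at step 1)

A->AB, B->DDB, C->DB, D->ACB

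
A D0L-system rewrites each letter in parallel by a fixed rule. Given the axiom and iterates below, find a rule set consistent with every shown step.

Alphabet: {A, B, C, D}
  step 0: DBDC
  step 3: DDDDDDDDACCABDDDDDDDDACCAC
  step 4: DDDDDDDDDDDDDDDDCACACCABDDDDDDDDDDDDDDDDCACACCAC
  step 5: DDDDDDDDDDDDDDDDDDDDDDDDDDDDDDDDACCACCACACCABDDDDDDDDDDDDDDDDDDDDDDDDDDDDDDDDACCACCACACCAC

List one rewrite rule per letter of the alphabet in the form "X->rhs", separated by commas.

A->C, B->AB, C->AC, D->DD

  step 4 ⇒ step 5: DDDDDDDDDDDDDDDDCACACCABDDDDDDDDDDDDDDDDCACACCAC ⇒ DD·DD·DD·DD·DD·DD·DD·DD·DD·DD·DD·DD·DD·DD·DD·DD·AC·C·AC·C·AC·AC·C·AB·DD·DD·DD·DD·DD·DD·DD·DD·DD·DD·DD·DD·DD·DD·DD·DD·AC·C·AC·C·AC·AC·C·AC
    A ↦ C
    B ↦ AB
    C ↦ AC
    D ↦ DD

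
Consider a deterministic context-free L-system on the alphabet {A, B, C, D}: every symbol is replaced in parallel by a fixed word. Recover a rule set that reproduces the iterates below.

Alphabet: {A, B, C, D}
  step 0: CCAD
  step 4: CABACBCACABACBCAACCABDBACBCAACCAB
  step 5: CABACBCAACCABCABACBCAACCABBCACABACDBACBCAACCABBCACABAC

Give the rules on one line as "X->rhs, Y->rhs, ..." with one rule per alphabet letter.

A->B, B->AC, C->CA, D->DB

  step 4 ⇒ step 5: CABACBCACABACBCAACCABDBACBCAACCAB ⇒ CA·B·AC·B·CA·AC·CA·B·CA·B·AC·B·CA·AC·CA·B·B·CA·CA·B·AC·DB·AC·B·CA·AC·CA·B·B·CA·CA·B·AC
    A ↦ B
    B ↦ AC
    C ↦ CA
    D ↦ DB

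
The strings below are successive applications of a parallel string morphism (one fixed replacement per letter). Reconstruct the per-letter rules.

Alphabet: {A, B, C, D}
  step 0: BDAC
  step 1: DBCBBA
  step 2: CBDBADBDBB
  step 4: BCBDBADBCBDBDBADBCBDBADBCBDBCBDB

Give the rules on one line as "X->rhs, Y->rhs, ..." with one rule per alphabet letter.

  step 1 ⇒ step 2: DBCBBA ⇒ CB·DB·A·DB·DB·B
    A ↦ B
    B ↦ DB
    C ↦ A
    D ↦ CB

A->B, B->DB, C->A, D->CB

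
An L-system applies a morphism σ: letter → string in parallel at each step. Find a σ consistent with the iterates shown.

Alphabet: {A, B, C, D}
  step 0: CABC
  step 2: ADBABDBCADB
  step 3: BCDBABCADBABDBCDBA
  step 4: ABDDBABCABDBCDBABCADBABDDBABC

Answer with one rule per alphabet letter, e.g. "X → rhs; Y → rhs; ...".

A->BC, B->A, C->BD, D->DB

  step 3 ⇒ step 4: BCDBABCADBABDBCDBA ⇒ A·BD·DB·A·BC·A·BD·BC·DB·A·BC·A·DB·A·BD·DB·A·BC
    A ↦ BC
    B ↦ A
    C ↦ BD
    D ↦ DB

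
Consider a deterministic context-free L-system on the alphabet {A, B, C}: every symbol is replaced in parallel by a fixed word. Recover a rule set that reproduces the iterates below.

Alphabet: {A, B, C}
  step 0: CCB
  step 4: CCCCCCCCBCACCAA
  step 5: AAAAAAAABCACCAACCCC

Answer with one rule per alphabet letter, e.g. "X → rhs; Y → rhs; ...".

A->CC, B->BC, C->A

  step 4 ⇒ step 5: CCCCCCCCBCACCAA ⇒ A·A·A·A·A·A·A·A·BC·A·CC·A·A·CC·CC
    A ↦ CC
    B ↦ BC
    C ↦ A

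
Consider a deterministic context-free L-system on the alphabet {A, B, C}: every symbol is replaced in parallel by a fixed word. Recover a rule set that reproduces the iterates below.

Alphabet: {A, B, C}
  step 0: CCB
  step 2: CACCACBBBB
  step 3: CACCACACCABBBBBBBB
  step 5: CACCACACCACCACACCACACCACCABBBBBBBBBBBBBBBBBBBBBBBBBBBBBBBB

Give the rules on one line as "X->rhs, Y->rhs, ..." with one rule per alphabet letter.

A->C, B->BB, C->CA

  step 2 ⇒ step 3: CACCACBBBB ⇒ CA·C·CA·CA·C·CA·BB·BB·BB·BB
    A ↦ C
    B ↦ BB
    C ↦ CA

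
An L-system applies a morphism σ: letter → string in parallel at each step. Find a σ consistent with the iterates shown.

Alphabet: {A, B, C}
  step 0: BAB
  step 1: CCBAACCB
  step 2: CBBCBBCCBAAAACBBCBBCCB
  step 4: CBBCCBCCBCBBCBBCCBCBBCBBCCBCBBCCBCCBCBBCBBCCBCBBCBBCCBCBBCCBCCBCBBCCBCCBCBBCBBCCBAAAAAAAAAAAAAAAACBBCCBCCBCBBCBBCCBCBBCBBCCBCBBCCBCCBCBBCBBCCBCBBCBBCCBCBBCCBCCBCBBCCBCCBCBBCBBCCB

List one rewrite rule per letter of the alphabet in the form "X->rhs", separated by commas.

A->AA, B->CCB, C->CBB

  step 1 ⇒ step 2: CCBAACCB ⇒ CBB·CBB·CCB·AA·AA·CBB·CBB·CCB
    A ↦ AA
    B ↦ CCB
    C ↦ CBB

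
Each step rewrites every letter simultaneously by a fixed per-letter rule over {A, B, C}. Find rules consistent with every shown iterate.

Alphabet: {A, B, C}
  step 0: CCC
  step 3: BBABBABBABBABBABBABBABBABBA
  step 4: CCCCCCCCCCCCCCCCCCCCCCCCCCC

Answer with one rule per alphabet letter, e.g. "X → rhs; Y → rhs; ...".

A->C, B->C, C->BBA

  step 3 ⇒ step 4: BBABBABBABBABBABBABBABBABBA ⇒ C·C·C·C·C·C·C·C·C·C·C·C·C·C·C·C·C·C·C·C·C·C·C·C·C·C·C
    A ↦ C
    B ↦ C
    C ↦ BBA  (constrained at step 0)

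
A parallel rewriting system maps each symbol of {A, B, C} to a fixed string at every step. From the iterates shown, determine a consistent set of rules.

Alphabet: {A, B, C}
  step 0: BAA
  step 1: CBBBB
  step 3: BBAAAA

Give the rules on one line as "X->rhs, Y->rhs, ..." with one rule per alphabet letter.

  step 0 ⇒ step 1: BAA ⇒ C·BB·BB
    A ↦ BB
    B ↦ C
    C ↦ A  (constrained at step 1)

A->BB, B->C, C->A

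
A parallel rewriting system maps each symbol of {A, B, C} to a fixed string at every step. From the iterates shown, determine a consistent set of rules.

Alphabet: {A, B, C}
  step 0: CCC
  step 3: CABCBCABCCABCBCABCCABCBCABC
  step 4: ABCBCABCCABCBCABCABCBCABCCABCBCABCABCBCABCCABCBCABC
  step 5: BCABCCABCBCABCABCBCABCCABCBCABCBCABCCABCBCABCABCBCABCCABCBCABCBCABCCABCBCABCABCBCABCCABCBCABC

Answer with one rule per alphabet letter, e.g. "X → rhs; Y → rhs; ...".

A->B, B->C, C->ABC

  step 4 ⇒ step 5: ABCBCABCCABCBCABCABCBCABCCABCBCABCABCBCABCCABCBCABC ⇒ B·C·ABC·C·ABC·B·C·ABC·ABC·B·C·ABC·C·ABC·B·C·ABC·B·C·ABC·C·ABC·B·C·ABC·ABC·B·C·ABC·C·ABC·B·C·ABC·B·C·ABC·C·ABC·B·C·ABC·ABC·B·C·ABC·C·ABC·B·C·ABC
    A ↦ B
    B ↦ C
    C ↦ ABC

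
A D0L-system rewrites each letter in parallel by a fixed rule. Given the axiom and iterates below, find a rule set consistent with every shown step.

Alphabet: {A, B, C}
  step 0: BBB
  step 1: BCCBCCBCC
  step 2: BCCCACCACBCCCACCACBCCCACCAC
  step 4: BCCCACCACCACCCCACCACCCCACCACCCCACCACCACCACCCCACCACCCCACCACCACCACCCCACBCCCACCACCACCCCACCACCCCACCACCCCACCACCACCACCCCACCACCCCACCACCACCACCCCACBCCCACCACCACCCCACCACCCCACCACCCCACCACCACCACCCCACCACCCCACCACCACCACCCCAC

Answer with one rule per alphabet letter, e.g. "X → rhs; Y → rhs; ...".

A->CC, B->BCC, C->CAC

  step 1 ⇒ step 2: BCCBCCBCC ⇒ BCC·CAC·CAC·BCC·CAC·CAC·BCC·CAC·CAC
    B ↦ BCC
    C ↦ CAC
    A ↦ CC  (constrained at step 2)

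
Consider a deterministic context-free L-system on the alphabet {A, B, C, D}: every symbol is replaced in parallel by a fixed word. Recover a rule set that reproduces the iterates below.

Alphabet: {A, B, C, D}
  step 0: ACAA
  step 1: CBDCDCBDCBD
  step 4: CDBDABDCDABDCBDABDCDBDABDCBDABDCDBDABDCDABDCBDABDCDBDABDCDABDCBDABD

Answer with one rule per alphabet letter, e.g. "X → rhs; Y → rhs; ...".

  step 0 ⇒ step 1: ACAA ⇒ CBD·CD·CBD·CBD
    A ↦ CBD
    C ↦ CD
    B ↦ A  (constrained at step 1)
    D ↦ BD  (constrained at step 1)

A->CBD, B->A, C->CD, D->BD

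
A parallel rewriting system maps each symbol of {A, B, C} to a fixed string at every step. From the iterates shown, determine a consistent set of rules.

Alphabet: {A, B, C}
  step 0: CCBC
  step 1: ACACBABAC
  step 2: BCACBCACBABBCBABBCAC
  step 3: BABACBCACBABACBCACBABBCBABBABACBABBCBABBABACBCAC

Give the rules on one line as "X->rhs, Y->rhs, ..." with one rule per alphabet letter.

  step 2 ⇒ step 3: BCACBCACBABBCBABBCAC ⇒ BAB·AC·BC·AC·BAB·AC·BC·AC·BAB·BC·BAB·BAB·AC·BAB·BC·BAB·BAB·AC·BC·AC
    A ↦ BC
    B ↦ BAB
    C ↦ AC

A->BC, B->BAB, C->AC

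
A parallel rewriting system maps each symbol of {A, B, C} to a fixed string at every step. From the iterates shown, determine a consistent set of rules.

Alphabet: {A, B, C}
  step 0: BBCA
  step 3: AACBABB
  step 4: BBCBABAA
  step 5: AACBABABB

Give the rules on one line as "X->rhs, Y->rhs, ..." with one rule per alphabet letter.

A->B, B->A, C->CB

  step 4 ⇒ step 5: BBCBABAA ⇒ A·A·CB·A·B·A·B·B
    A ↦ B
    B ↦ A
    C ↦ CB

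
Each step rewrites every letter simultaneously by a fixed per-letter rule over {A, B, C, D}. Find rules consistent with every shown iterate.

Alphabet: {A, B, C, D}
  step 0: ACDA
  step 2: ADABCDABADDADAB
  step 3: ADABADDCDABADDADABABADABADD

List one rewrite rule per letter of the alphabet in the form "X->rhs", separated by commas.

  step 2 ⇒ step 3: ADABCDABADDADAB ⇒ AD·AB·AD·D·CD·AB·AD·D·AD·AB·AB·AD·AB·AD·D
    A ↦ AD
    B ↦ D
    C ↦ CD
    D ↦ AB

A->AD, B->D, C->CD, D->AB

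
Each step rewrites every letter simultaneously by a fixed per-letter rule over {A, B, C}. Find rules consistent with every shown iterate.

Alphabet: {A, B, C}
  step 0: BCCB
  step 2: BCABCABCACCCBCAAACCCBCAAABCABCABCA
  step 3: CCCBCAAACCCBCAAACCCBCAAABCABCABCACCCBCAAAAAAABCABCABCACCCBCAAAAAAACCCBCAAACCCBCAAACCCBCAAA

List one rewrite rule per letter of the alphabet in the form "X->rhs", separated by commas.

A->AA, B->CCC, C->BCA

  step 2 ⇒ step 3: BCABCABCACCCBCAAACCCBCAAABCABCABCA ⇒ CCC·BCA·AA·CCC·BCA·AA·CCC·BCA·AA·BCA·BCA·BCA·CCC·BCA·AA·AA·AA·BCA·BCA·BCA·CCC·BCA·AA·AA·AA·CCC·BCA·AA·CCC·BCA·AA·CCC·BCA·AA
    A ↦ AA
    B ↦ CCC
    C ↦ BCA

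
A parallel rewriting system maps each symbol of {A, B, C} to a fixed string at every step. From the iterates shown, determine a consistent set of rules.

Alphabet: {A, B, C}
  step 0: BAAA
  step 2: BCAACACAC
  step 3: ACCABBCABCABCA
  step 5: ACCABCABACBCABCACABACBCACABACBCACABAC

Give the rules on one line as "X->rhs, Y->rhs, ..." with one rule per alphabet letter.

A->B, B->AC, C->CA

  step 2 ⇒ step 3: BCAACACAC ⇒ AC·CA·B·B·CA·B·CA·B·CA
    A ↦ B
    B ↦ AC
    C ↦ CA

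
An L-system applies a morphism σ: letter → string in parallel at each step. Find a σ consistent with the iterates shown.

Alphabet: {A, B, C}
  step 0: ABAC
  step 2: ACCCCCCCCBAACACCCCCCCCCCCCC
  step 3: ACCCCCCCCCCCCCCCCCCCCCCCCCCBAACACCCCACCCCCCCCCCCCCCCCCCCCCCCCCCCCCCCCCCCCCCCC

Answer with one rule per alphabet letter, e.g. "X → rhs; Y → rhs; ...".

A->AC, B->CBA, C->CCC

  step 2 ⇒ step 3: ACCCCCCCCBAACACCCCCCCCCCCCC ⇒ AC·CCC·CCC·CCC·CCC·CCC·CCC·CCC·CCC·CBA·AC·AC·CCC·AC·CCC·CCC·CCC·CCC·CCC·CCC·CCC·CCC·CCC·CCC·CCC·CCC·CCC
    A ↦ AC
    B ↦ CBA
    C ↦ CCC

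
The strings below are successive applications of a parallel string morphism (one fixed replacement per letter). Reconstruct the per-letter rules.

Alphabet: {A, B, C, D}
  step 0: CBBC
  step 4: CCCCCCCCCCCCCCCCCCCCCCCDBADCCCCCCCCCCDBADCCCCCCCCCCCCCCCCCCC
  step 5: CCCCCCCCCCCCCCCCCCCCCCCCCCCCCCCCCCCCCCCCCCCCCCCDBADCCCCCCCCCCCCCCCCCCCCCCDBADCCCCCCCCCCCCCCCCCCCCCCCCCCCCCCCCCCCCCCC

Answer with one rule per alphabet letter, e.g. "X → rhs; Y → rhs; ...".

  step 4 ⇒ step 5: CCCCCCCCCCCCCCCCCCCCCCCDBADCCCCCCCCCCDBADCCCCCCCCCCCCCCCCCCC ⇒ CC·CC·CC·CC·CC·CC·CC·CC·CC·CC·CC·CC·CC·CC·CC·CC·CC·CC·CC·CC·CC·CC·CC·C·DBA·D·C·CC·CC·CC·CC·CC·CC·CC·CC·CC·CC·C·DBA·D·C·CC·CC·CC·CC·CC·CC·CC·CC·CC·CC·CC·CC·CC·CC·CC·CC·CC·CC·CC
    A ↦ D
    B ↦ DBA
    C ↦ CC
    D ↦ C

A->D, B->DBA, C->CC, D->C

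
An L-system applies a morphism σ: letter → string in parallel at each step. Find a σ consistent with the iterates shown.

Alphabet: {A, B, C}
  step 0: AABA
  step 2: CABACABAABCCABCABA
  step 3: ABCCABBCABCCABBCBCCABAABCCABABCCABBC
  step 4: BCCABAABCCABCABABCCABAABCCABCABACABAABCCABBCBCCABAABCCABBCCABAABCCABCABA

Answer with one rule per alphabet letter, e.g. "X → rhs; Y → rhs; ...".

A->BC, B->CAB, C->A

  step 3 ⇒ step 4: ABCCABBCABCCABBCBCCABAABCCABABCCABBC ⇒ BC·CAB·A·A·BC·CAB·CAB·A·BC·CAB·A·A·BC·CAB·CAB·A·CAB·A·A·BC·CAB·BC·BC·CAB·A·A·BC·CAB·BC·CAB·A·A·BC·CAB·CAB·A
    A ↦ BC
    B ↦ CAB
    C ↦ A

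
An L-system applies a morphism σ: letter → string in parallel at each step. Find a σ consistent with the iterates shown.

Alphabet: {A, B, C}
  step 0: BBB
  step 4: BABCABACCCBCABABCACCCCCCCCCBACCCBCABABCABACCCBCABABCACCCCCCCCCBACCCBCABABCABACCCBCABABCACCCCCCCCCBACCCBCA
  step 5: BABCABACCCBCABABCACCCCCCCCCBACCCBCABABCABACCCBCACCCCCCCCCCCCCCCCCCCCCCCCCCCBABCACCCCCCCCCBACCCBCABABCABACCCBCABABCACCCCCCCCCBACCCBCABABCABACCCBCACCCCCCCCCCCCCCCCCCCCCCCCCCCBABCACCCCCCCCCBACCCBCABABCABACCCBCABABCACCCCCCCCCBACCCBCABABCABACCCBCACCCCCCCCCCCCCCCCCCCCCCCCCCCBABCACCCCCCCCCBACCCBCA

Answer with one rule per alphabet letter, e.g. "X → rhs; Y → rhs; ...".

  step 4 ⇒ step 5: BABCABACCCBCABABCACCCCCCCCCBACCCBCABABCABACCCBCABABCACCCCCCCCCBACCCBCABABCABACCCBCABABCACCCCCCCCCBACCCBCA ⇒ BA·BCA·BA·CCC·BCA·BA·BCA·CCC·CCC·CCC·BA·CCC·BCA·BA·BCA·BA·CCC·BCA·CCC·CCC·CCC·CCC·CCC·CCC·CCC·CCC·CCC·BA·BCA·CCC·CCC·CCC·BA·CCC·BCA·BA·BCA·BA·CCC·BCA·BA·BCA·CCC·CCC·CCC·BA·CCC·BCA·BA·BCA·BA·CCC·BCA·CCC·CCC·CCC·CCC·CCC·CCC·CCC·CCC·CCC·BA·BCA·CCC·CCC·CCC·BA·CCC·BCA·BA·BCA·BA·CCC·BCA·BA·BCA·CCC·CCC·CCC·BA·CCC·BCA·BA·BCA·BA·CCC·BCA·CCC·CCC·CCC·CCC·CCC·CCC·CCC·CCC·CCC·BA·BCA·CCC·CCC·CCC·BA·CCC·BCA
    A ↦ BCA
    B ↦ BA
    C ↦ CCC

A->BCA, B->BA, C->CCC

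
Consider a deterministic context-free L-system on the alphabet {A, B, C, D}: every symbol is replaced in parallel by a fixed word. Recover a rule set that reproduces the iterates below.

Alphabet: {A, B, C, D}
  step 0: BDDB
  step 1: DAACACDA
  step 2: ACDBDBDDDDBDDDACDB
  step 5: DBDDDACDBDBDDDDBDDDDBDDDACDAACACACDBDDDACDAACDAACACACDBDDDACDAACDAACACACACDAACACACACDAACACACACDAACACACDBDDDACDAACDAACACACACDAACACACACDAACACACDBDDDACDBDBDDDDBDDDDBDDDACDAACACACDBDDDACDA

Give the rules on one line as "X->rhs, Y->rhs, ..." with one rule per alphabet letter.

A->DB, B->DA, C->DDD, D->AC

  step 1 ⇒ step 2: DAACACDA ⇒ AC·DB·DB·DDD·DB·DDD·AC·DB
    A ↦ DB
    C ↦ DDD
    D ↦ AC
  step 0 ⇒ step 1: BDDB ⇒ DA·AC·AC·DA
    B ↦ DA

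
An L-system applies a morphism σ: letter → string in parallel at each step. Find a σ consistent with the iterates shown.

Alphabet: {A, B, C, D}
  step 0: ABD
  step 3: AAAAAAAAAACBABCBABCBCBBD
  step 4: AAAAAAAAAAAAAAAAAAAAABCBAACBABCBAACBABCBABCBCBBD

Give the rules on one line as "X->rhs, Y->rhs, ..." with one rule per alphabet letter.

  step 3 ⇒ step 4: AAAAAAAAAACBABCBABCBCBBD ⇒ AA·AA·AA·AA·AA·AA·AA·AA·AA·AA·AB·CB·AA·CB·AB·CB·AA·CB·AB·CB·AB·CB·CB·BD
    A ↦ AA
    B ↦ CB
    C ↦ AB
    D ↦ BD

A->AA, B->CB, C->AB, D->BD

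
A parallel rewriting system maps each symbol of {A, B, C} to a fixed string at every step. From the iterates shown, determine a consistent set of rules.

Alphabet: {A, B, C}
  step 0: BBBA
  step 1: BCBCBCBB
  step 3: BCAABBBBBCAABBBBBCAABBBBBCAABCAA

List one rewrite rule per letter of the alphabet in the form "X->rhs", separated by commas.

  step 0 ⇒ step 1: BBBA ⇒ BC·BC·BC·BB
    A ↦ BB
    B ↦ BC
    C ↦ AA  (constrained at step 1)

A->BB, B->BC, C->AA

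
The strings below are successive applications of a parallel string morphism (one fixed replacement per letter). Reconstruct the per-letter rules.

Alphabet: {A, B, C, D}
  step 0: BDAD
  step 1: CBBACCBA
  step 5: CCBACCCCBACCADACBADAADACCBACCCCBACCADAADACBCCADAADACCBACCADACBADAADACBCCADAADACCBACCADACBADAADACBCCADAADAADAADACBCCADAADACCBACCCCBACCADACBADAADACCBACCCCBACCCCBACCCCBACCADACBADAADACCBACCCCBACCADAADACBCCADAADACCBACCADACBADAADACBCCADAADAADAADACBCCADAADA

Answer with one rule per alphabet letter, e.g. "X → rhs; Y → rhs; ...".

  step 0 ⇒ step 1: BDAD ⇒ CB·BA·CC·BA
    A ↦ CC
    B ↦ CB
    D ↦ BA
    C ↦ ADA  (constrained at step 1)

A->CC, B->CB, C->ADA, D->BA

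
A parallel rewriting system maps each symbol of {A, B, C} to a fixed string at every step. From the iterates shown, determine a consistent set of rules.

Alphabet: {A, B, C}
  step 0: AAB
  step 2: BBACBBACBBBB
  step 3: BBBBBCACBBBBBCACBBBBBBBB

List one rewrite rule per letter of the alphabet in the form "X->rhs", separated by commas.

  step 2 ⇒ step 3: BBACBBACBBBB ⇒ BB·BB·BC·AC·BB·BB·BC·AC·BB·BB·BB·BB
    A ↦ BC
    B ↦ BB
    C ↦ AC

A->BC, B->BB, C->AC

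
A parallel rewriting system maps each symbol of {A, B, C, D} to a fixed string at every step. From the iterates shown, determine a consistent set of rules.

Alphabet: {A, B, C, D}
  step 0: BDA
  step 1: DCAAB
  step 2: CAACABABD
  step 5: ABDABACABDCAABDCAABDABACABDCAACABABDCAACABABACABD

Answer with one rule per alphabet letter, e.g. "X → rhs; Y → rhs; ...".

  step 1 ⇒ step 2: DCAAB ⇒ CA·AC·AB·AB·D
    A ↦ AB
    B ↦ D
    C ↦ AC
    D ↦ CA

A->AB, B->D, C->AC, D->CA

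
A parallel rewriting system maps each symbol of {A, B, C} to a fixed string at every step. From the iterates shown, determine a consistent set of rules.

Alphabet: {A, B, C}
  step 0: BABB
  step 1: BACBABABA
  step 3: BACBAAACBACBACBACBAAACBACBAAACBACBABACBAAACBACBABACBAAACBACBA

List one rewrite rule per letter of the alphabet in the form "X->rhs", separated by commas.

  step 0 ⇒ step 1: BABB ⇒ BA·CBA·BA·BA
    A ↦ CBA
    B ↦ BA
    C ↦ AAC  (constrained at step 1)

A->CBA, B->BA, C->AAC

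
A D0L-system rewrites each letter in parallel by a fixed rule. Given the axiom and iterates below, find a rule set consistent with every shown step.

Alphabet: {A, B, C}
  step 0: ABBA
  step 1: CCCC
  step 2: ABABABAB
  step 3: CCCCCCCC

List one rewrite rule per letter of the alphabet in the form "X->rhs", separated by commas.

  step 2 ⇒ step 3: ABABABAB ⇒ C·C·C·C·C·C·C·C
    A ↦ C
    B ↦ C
  step 1 ⇒ step 2: CCCC ⇒ AB·AB·AB·AB
    C ↦ AB

A->C, B->C, C->AB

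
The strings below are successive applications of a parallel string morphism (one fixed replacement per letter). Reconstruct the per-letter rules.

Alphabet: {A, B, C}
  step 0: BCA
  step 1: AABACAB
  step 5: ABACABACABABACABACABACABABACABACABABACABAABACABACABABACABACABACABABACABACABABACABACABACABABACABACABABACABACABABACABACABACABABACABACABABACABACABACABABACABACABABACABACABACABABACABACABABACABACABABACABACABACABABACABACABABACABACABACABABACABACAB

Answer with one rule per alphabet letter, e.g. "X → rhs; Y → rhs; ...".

  step 0 ⇒ step 1: BCA ⇒ A·ABA·CAB
    A ↦ CAB
    B ↦ A
    C ↦ ABA

A->CAB, B->A, C->ABA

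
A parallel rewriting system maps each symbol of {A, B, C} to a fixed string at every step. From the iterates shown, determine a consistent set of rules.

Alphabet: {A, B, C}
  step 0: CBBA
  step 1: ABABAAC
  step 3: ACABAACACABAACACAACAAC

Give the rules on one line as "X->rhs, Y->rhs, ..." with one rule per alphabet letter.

A->AC, B->BA, C->A

  step 0 ⇒ step 1: CBBA ⇒ A·BA·BA·AC
    A ↦ AC
    B ↦ BA
    C ↦ A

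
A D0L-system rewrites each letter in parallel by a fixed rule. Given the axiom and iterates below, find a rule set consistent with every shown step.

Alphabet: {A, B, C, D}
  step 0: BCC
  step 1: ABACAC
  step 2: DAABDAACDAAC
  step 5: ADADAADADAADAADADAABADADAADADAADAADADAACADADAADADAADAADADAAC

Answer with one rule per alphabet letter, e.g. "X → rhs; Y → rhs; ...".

A->DA, B->AB, C->AC, D->A

  step 1 ⇒ step 2: ABACAC ⇒ DA·AB·DA·AC·DA·AC
    A ↦ DA
    B ↦ AB
    C ↦ AC
    D ↦ A  (constrained at step 2)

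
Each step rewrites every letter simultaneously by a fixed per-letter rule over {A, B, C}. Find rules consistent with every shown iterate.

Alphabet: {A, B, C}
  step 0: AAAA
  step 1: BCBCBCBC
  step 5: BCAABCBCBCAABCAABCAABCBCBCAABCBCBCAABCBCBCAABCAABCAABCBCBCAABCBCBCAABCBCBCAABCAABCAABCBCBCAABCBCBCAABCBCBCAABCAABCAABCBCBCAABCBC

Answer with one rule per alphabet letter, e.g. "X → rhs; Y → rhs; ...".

  step 0 ⇒ step 1: AAAA ⇒ BC·BC·BC·BC
    A ↦ BC
    B ↦ BCA  (constrained at step 1)
    C ↦ A  (constrained at step 1)

A->BC, B->BCA, C->A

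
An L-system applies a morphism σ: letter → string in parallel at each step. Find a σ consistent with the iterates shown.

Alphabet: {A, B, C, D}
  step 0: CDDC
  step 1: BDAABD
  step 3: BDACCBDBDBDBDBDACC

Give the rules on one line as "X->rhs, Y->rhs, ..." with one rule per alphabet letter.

A->CC, B->BD, C->BD, D->A

  step 0 ⇒ step 1: CDDC ⇒ BD·A·A·BD
    C ↦ BD
    D ↦ A
    A ↦ CC  (constrained at step 1)
    B ↦ BD  (constrained at step 1)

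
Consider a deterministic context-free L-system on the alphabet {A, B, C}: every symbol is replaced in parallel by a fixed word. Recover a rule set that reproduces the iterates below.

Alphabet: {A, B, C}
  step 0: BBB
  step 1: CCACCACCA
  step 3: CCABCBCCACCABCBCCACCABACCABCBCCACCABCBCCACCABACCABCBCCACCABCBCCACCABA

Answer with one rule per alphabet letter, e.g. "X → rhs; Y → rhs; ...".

  step 0 ⇒ step 1: BBB ⇒ CCA·CCA·CCA
    B ↦ CCA
    A ↦ BA  (constrained at step 1)
    C ↦ BCB  (constrained at step 1)

A->BA, B->CCA, C->BCB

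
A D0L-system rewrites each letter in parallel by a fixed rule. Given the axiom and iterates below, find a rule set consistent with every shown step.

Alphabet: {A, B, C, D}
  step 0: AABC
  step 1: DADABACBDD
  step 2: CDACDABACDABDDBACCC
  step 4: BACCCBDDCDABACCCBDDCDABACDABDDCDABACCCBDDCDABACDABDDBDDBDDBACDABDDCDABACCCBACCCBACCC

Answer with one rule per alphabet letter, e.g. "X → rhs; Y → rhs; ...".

A->DA, B->BAC, C->BDD, D->C

  step 1 ⇒ step 2: DADABACBDD ⇒ C·DA·C·DA·BAC·DA·BDD·BAC·C·C
    A ↦ DA
    B ↦ BAC
    C ↦ BDD
    D ↦ C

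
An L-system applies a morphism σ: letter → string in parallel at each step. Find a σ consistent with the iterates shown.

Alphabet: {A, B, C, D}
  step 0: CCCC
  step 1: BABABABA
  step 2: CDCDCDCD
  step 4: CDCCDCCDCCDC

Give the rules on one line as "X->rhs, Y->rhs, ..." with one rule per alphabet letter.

A->D, B->C, C->BA, D->B

  step 1 ⇒ step 2: BABABABA ⇒ C·D·C·D·C·D·C·D
    A ↦ D
    B ↦ C
  step 0 ⇒ step 1: CCCC ⇒ BA·BA·BA·BA
    C ↦ BA
    D ↦ B  (constrained at step 2)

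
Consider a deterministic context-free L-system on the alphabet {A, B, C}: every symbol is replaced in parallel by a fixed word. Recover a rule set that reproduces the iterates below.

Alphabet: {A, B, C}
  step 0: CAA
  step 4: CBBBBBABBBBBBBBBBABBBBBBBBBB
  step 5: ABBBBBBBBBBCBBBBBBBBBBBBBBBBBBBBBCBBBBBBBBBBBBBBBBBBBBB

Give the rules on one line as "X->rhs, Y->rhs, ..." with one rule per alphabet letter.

  step 4 ⇒ step 5: CBBBBBABBBBBBBBBBABBBBBBBBBB ⇒ A·BB·BB·BB·BB·BB·CB·BB·BB·BB·BB·BB·BB·BB·BB·BB·BB·CB·BB·BB·BB·BB·BB·BB·BB·BB·BB·BB
    A ↦ CB
    B ↦ BB
    C ↦ A

A->CB, B->BB, C->A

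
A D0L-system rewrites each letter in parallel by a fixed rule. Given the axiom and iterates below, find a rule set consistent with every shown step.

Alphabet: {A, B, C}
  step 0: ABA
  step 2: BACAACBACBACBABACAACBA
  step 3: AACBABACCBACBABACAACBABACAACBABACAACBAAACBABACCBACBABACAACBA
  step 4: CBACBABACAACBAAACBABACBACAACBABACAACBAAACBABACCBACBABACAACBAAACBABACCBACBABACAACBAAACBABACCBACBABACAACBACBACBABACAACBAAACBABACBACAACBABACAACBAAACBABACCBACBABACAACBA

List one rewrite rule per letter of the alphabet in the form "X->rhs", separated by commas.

  step 3 ⇒ step 4: AACBABACCBACBABACAACBABACAACBABACAACBAAACBABACCBACBABACAACBA ⇒ CBA·CBA·BAC·AA·CBA·AA·CBA·BAC·BAC·AA·CBA·BAC·AA·CBA·AA·CBA·BAC·CBA·CBA·BAC·AA·CBA·AA·CBA·BAC·CBA·CBA·BAC·AA·CBA·AA·CBA·BAC·CBA·CBA·BAC·AA·CBA·CBA·CBA·BAC·AA·CBA·AA·CBA·BAC·BAC·AA·CBA·BAC·AA·CBA·AA·CBA·BAC·CBA·CBA·BAC·AA·CBA
    A ↦ CBA
    B ↦ AA
    C ↦ BAC

A->CBA, B->AA, C->BAC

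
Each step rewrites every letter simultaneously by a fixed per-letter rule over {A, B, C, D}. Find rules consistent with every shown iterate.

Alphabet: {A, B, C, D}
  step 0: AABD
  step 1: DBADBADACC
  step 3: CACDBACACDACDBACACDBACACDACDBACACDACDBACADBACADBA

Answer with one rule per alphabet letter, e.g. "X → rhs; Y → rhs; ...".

  step 0 ⇒ step 1: AABD ⇒ DBA·DBA·DAC·C
    A ↦ DBA
    B ↦ DAC
    D ↦ C
    C ↦ CA  (constrained at step 1)

A->DBA, B->DAC, C->CA, D->C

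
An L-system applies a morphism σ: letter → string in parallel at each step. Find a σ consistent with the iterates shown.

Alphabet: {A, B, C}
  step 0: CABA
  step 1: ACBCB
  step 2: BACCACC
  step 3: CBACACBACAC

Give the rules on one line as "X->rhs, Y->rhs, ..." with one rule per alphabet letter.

  step 2 ⇒ step 3: BACCACC ⇒ C·B·AC·AC·B·AC·AC
    A ↦ B
    B ↦ C
    C ↦ AC

A->B, B->C, C->AC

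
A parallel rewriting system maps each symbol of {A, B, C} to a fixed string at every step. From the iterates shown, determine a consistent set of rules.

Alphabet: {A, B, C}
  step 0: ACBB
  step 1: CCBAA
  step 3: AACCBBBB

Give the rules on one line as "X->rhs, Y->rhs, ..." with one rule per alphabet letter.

  step 0 ⇒ step 1: ACBB ⇒ CC·B·A·A
    A ↦ CC
    B ↦ A
    C ↦ B

A->CC, B->A, C->B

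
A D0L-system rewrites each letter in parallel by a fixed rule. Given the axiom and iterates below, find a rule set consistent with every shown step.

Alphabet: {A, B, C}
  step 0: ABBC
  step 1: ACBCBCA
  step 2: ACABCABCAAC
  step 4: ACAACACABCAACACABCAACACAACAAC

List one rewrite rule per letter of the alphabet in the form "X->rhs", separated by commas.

  step 1 ⇒ step 2: ACBCBCA ⇒ AC·A·BC·A·BC·A·AC
    A ↦ AC
    B ↦ BC
    C ↦ A

A->AC, B->BC, C->A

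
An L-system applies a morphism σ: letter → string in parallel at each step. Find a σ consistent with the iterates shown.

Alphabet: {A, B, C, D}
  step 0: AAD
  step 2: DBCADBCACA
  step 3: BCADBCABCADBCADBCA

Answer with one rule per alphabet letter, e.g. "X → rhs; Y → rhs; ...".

  step 2 ⇒ step 3: DBCADBCACA ⇒ B·CA·DB·CA·B·CA·DB·CA·DB·CA
    A ↦ CA
    B ↦ CA
    C ↦ DB
    D ↦ B

A->CA, B->CA, C->DB, D->B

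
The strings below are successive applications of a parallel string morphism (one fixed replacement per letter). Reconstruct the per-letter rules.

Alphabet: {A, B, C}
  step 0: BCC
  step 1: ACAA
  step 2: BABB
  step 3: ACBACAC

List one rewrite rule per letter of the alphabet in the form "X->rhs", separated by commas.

  step 2 ⇒ step 3: BABB ⇒ AC·B·AC·AC
    A ↦ B
    B ↦ AC
  step 0 ⇒ step 1: BCC ⇒ AC·A·A
    C ↦ A

A->B, B->AC, C->A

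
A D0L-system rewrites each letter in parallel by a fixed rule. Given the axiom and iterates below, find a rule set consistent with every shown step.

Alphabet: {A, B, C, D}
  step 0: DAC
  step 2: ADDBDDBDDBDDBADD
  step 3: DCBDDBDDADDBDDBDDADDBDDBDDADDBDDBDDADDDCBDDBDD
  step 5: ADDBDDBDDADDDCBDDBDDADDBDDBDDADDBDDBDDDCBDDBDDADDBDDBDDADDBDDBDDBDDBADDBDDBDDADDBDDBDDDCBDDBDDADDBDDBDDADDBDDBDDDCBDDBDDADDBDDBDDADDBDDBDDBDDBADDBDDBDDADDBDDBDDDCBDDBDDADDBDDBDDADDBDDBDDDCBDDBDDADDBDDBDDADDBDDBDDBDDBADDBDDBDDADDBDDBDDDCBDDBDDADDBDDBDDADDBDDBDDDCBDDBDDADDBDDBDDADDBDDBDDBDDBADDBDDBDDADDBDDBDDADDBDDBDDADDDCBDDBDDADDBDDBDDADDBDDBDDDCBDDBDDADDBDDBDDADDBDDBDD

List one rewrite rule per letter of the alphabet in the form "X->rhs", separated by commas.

  step 2 ⇒ step 3: ADDBDDBDDBDDBADD ⇒ DC·BDD·BDD·ADD·BDD·BDD·ADD·BDD·BDD·ADD·BDD·BDD·ADD·DC·BDD·BDD
    A ↦ DC
    B ↦ ADD
    D ↦ BDD
    C ↦ B  (constrained at step 0)

A->DC, B->ADD, C->B, D->BDD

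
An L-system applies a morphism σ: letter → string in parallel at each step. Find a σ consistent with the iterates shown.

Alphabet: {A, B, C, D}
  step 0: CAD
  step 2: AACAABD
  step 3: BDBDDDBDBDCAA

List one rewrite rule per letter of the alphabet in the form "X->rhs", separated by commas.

  step 2 ⇒ step 3: AACAABD ⇒ BD·BD·DD·BD·BD·CA·A
    A ↦ BD
    B ↦ CA
    C ↦ DD
    D ↦ A

A->BD, B->CA, C->DD, D->A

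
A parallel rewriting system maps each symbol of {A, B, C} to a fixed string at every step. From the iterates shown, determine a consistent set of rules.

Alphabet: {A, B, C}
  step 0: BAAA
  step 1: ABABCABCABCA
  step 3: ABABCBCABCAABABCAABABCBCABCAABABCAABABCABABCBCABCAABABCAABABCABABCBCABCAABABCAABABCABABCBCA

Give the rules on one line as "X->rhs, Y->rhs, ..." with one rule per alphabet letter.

A->BCA, B->ABA, C->BC

  step 0 ⇒ step 1: BAAA ⇒ ABA·BCA·BCA·BCA
    A ↦ BCA
    B ↦ ABA
    C ↦ BC  (constrained at step 1)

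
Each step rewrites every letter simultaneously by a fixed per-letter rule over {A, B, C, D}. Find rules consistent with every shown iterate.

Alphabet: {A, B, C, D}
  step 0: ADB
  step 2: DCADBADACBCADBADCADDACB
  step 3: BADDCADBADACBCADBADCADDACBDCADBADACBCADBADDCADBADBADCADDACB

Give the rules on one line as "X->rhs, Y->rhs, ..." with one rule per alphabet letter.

  step 2 ⇒ step 3: DCADBADACBCADBADCADDACB ⇒ BAD·D·CAD·BAD·ACB·CAD·BAD·CAD·D·ACB·D·CAD·BAD·ACB·CAD·BAD·D·CAD·BAD·BAD·CAD·D·ACB
    A ↦ CAD
    B ↦ ACB
    C ↦ D
    D ↦ BAD

A->CAD, B->ACB, C->D, D->BAD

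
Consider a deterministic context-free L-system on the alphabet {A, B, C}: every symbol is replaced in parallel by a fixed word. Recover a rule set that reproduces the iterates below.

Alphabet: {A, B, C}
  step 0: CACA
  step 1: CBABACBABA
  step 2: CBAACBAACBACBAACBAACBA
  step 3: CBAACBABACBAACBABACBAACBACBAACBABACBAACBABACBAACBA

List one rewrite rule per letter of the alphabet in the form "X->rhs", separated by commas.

  step 2 ⇒ step 3: CBAACBAACBACBAACBAACBA ⇒ CBA·AC·BA·BA·CBA·AC·BA·BA·CBA·AC·BA·CBA·AC·BA·BA·CBA·AC·BA·BA·CBA·AC·BA
    A ↦ BA
    B ↦ AC
    C ↦ CBA

A->BA, B->AC, C->CBA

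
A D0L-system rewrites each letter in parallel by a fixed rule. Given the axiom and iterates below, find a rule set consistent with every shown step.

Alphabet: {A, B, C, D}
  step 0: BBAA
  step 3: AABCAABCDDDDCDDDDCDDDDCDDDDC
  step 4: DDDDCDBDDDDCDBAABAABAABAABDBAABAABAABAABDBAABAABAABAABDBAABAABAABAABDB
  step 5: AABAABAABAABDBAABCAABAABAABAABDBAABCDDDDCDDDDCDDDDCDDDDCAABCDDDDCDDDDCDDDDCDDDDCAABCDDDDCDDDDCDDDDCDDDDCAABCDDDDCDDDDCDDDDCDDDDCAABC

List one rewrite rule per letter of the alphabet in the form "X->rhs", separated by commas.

  step 4 ⇒ step 5: DDDDCDBDDDDCDBAABAABAABAABDBAABAABAABAABDBAABAABAABAABDBAABAABAABAABDB ⇒ AAB·AAB·AAB·AAB·DB·AAB·C·AAB·AAB·AAB·AAB·DB·AAB·C·DD·DD·C·DD·DD·C·DD·DD·C·DD·DD·C·AAB·C·DD·DD·C·DD·DD·C·DD·DD·C·DD·DD·C·AAB·C·DD·DD·C·DD·DD·C·DD·DD·C·DD·DD·C·AAB·C·DD·DD·C·DD·DD·C·DD·DD·C·DD·DD·C·AAB·C
    A ↦ DD
    B ↦ C
    C ↦ DB
    D ↦ AAB

A->DD, B->C, C->DB, D->AAB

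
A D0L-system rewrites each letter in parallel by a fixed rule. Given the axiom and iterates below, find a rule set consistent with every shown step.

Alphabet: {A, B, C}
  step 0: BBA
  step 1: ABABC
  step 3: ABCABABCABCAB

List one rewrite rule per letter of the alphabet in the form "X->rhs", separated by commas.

A->C, B->AB, C->AB

  step 0 ⇒ step 1: BBA ⇒ AB·AB·C
    A ↦ C
    B ↦ AB
    C ↦ AB  (constrained at step 1)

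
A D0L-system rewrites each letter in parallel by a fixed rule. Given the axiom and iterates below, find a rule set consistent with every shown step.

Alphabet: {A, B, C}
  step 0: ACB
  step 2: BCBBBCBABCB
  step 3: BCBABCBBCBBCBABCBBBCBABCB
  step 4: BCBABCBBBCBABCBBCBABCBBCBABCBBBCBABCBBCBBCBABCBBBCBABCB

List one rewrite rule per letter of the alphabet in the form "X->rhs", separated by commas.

A->B, B->BCB, C->A

  step 3 ⇒ step 4: BCBABCBBCBBCBABCBBBCBABCB ⇒ BCB·A·BCB·B·BCB·A·BCB·BCB·A·BCB·BCB·A·BCB·B·BCB·A·BCB·BCB·BCB·A·BCB·B·BCB·A·BCB
    A ↦ B
    B ↦ BCB
    C ↦ A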